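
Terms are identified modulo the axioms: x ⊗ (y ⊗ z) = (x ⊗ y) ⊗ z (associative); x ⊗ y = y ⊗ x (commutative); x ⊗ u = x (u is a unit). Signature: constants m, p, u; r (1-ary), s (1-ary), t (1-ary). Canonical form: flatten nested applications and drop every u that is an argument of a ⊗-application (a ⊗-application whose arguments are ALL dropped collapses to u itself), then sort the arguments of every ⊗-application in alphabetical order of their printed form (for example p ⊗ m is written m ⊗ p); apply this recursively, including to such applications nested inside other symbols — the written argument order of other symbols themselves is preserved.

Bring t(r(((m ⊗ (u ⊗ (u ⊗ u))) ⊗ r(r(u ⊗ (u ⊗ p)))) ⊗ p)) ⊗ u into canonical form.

Inside:  t(r(((m ⊗ (u ⊗ (u ⊗ u))) ⊗ r(r(u ⊗ (u ⊗ p)))) ⊗ p))  →  t(r(m ⊗ p ⊗ r(r(p))))
Unit:  drop u
Order the arguments:  t(r(m ⊗ p ⊗ r(r(p))))

Answer: t(r(m ⊗ p ⊗ r(r(p))))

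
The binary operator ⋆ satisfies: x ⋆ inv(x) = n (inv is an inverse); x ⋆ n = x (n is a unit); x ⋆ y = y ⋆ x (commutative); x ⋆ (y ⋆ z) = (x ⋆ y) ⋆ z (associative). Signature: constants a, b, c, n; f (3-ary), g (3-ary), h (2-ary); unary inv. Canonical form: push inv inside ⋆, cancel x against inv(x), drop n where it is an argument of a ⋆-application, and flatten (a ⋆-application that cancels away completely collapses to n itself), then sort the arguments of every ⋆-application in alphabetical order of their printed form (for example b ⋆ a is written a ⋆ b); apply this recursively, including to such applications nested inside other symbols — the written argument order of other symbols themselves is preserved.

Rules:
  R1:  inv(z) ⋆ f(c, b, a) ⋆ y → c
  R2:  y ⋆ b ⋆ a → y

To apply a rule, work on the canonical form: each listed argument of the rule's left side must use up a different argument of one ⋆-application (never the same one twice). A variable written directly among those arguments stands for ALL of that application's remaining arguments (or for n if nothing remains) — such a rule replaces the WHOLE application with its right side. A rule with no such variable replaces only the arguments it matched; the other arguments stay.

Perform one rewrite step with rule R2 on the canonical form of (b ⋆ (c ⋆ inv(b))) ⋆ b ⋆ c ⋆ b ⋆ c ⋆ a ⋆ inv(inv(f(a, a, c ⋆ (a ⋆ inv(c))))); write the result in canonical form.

Answer: b ⋆ c ⋆ c ⋆ c ⋆ f(a, a, a)

Derivation:
Canonical form:  a ⋆ b ⋆ b ⋆ c ⋆ c ⋆ c ⋆ f(a, a, a)
Match R2:  consume a, b;  y := b ⋆ c ⋆ c ⋆ c ⋆ f(a, a, a)
Every leftover argument binds to the variable; the entire application is replaced.
Result:  b ⋆ c ⋆ c ⋆ c ⋆ f(a, a, a)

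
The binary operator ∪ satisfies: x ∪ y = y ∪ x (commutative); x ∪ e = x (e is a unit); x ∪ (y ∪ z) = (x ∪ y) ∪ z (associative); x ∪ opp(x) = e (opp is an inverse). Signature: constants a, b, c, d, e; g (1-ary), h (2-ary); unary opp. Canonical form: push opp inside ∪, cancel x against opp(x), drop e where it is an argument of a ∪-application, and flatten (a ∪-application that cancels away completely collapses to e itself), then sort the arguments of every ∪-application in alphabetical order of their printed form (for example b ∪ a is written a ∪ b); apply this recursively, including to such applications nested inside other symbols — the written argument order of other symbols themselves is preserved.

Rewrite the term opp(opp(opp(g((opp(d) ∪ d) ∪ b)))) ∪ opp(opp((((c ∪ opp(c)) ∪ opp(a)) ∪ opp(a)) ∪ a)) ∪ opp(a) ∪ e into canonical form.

Answer: opp(a) ∪ opp(a) ∪ opp(g(b))

Derivation:
Push opp inside:  distribute opp over ∪ and collapse double opp
Cancel inverse pairs:  c cancels
Collect terms:  opp(g(b)) ∪ opp(a) ∪ opp(a)
Sort arguments:  opp(a) ∪ opp(a) ∪ opp(g(b))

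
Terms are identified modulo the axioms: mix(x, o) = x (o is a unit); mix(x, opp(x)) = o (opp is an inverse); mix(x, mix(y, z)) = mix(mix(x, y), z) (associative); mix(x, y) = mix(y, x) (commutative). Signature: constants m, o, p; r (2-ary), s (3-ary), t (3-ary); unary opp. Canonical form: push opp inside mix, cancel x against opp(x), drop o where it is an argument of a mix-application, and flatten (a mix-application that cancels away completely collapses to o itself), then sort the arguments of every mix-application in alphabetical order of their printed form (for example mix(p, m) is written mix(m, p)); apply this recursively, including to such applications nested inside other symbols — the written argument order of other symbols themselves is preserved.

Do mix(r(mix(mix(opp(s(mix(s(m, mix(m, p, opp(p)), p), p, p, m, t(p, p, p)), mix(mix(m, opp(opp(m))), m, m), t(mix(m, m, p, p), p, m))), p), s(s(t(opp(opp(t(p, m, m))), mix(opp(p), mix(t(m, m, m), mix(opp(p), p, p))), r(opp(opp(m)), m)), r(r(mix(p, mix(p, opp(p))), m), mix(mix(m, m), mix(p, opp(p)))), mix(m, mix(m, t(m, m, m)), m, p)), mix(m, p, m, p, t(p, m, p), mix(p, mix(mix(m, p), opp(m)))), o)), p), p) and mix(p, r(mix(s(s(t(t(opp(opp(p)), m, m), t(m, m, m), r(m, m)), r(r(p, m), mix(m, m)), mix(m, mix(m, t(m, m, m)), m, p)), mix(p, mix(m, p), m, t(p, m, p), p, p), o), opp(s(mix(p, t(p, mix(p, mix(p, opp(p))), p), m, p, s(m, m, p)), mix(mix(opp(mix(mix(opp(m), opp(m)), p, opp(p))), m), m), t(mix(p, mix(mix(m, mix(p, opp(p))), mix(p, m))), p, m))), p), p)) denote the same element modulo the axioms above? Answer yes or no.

Answer: yes — both canonical forms are mix(p, r(mix(opp(s(mix(m, p, p, s(m, m, p), t(p, p, p)), mix(m, m, m, m), t(mix(m, m, p, p), p, m))), p, s(s(t(t(p, m, m), t(m, m, m), r(m, m)), r(r(p, m), mix(m, m)), mix(m, m, m, p, t(m, m, m))), mix(m, m, p, p, p, p, t(p, m, p)), o)), p))

Derivation:
Left:  mix(r(mix(mix(opp(s(mix(s(m, mix(m, p, opp(p)), p), p, p, m, t(p, p, p)), mix(mix(m, opp(opp(m))), m, m), t(mix(m, m, p, p), p, m))), p), s(s(t(opp(opp(t(p, m, m))), mix(opp(p), mix(t(m, m, m), mix(opp(p), p, p))), r(opp(opp(m)), m)), r(r(mix(p, mix(p, opp(p))), m), mix(mix(m, m), mix(p, opp(p)))), mix(m, mix(m, t(m, m, m)), m, p)), mix(m, p, m, p, t(p, m, p), mix(p, mix(mix(m, p), opp(m)))), o)), p), p)
  Push opp inside:  distribute opp over mix and collapse double opp
  Collect terms:  mix(r(mix(opp(s(mix(m, p, p, s(m, m, p), t(p, p, p)), mix(m, m, m, m), t(mix(m, m, p, p), p, m))), p, s(s(t(t(p, m, m), t(m, m, m), r(m, m)), r(r(p, m), mix(m, m)), mix(m, m, m, p, t(m, m, m))), mix(m, m, p, p, p, p, t(p, m, p)), o)), p), p)
  Sort:  mix(p, r(mix(opp(s(mix(m, p, p, s(m, m, p), t(p, p, p)), mix(m, m, m, m), t(mix(m, m, p, p), p, m))), p, s(s(t(t(p, m, m), t(m, m, m), r(m, m)), r(r(p, m), mix(m, m)), mix(m, m, m, p, t(m, m, m))), mix(m, m, p, p, p, p, t(p, m, p)), o)), p))
Right:  mix(p, r(mix(s(s(t(t(opp(opp(p)), m, m), t(m, m, m), r(m, m)), r(r(p, m), mix(m, m)), mix(m, mix(m, t(m, m, m)), m, p)), mix(p, mix(m, p), m, t(p, m, p), p, p), o), opp(s(mix(p, t(p, mix(p, mix(p, opp(p))), p), m, p, s(m, m, p)), mix(mix(opp(mix(mix(opp(m), opp(m)), p, opp(p))), m), m), t(mix(p, mix(mix(m, mix(p, opp(p))), mix(p, m))), p, m))), p), p))
  Push opp inside:  distribute opp over mix and collapse double opp
  Combine occurrences:  mix(p, r(mix(opp(s(mix(m, p, p, s(m, m, p), t(p, p, p)), mix(m, m, m, m), t(mix(m, m, p, p), p, m))), p, s(s(t(t(p, m, m), t(m, m, m), r(m, m)), r(r(p, m), mix(m, m)), mix(m, m, m, p, t(m, m, m))), mix(m, m, p, p, p, p, t(p, m, p)), o)), p))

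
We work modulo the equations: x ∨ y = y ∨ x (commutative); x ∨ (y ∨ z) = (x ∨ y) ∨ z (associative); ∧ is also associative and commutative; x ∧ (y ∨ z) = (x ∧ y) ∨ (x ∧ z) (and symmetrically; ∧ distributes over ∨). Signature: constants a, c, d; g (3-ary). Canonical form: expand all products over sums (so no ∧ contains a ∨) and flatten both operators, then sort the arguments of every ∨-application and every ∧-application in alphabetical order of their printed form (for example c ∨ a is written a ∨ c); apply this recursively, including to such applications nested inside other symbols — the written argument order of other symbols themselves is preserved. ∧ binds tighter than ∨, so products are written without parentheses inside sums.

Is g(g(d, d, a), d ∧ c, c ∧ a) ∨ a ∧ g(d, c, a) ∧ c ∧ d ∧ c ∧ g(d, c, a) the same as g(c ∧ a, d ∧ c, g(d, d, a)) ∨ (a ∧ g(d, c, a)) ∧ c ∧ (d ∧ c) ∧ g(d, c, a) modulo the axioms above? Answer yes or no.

Answer: no — a ∧ c ∧ c ∧ d ∧ g(d, c, a) ∧ g(d, c, a) ∨ g(g(d, d, a), c ∧ d, a ∧ c) vs a ∧ c ∧ c ∧ d ∧ g(d, c, a) ∧ g(d, c, a) ∨ g(a ∧ c, c ∧ d, g(d, d, a))

Derivation:
Left:  g(g(d, d, a), d ∧ c, c ∧ a) ∨ a ∧ g(d, c, a) ∧ c ∧ d ∧ c ∧ g(d, c, a)
  Un-nest:  g(g(d, d, a), c ∧ d, a ∧ c) ∨ a ∧ c ∧ c ∧ d ∧ g(d, c, a) ∧ g(d, c, a)
  Order the arguments:  a ∧ c ∧ c ∧ d ∧ g(d, c, a) ∧ g(d, c, a) ∨ g(g(d, d, a), c ∧ d, a ∧ c)
Right:  g(c ∧ a, d ∧ c, g(d, d, a)) ∨ (a ∧ g(d, c, a)) ∧ c ∧ (d ∧ c) ∧ g(d, c, a)
  Merge nested applications:  g(a ∧ c, c ∧ d, g(d, d, a)) ∨ a ∧ c ∧ c ∧ d ∧ g(d, c, a) ∧ g(d, c, a)
  Sort arguments:  a ∧ c ∧ c ∧ d ∧ g(d, c, a) ∧ g(d, c, a) ∨ g(a ∧ c, c ∧ d, g(d, d, a))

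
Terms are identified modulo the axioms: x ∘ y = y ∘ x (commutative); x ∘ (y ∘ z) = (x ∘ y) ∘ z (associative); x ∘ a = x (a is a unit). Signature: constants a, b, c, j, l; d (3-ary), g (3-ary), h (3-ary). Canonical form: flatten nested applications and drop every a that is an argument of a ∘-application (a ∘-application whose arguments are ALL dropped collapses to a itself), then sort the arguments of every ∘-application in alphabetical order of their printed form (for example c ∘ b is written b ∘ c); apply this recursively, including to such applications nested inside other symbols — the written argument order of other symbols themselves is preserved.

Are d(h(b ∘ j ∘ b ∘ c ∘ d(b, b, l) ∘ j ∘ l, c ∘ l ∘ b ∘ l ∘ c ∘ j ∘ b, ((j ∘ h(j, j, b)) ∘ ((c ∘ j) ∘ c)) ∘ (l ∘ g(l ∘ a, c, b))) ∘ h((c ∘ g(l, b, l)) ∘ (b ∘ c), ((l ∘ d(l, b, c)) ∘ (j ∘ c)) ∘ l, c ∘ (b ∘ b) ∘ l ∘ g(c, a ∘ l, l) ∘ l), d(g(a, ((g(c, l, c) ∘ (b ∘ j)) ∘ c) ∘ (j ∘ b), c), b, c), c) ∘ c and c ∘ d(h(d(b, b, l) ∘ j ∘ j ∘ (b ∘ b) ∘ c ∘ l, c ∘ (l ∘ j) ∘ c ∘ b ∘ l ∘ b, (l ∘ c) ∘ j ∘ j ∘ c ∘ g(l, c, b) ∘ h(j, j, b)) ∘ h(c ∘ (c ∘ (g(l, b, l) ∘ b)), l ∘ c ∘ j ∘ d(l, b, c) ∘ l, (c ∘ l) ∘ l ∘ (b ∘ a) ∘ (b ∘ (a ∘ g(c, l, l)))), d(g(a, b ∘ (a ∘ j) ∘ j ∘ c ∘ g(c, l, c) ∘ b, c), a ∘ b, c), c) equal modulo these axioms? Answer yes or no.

Answer: yes — both canonical forms are c ∘ d(h(b ∘ b ∘ c ∘ d(b, b, l) ∘ j ∘ j ∘ l, b ∘ b ∘ c ∘ c ∘ j ∘ l ∘ l, c ∘ c ∘ g(l, c, b) ∘ h(j, j, b) ∘ j ∘ j ∘ l) ∘ h(b ∘ c ∘ c ∘ g(l, b, l), c ∘ d(l, b, c) ∘ j ∘ l ∘ l, b ∘ b ∘ c ∘ g(c, l, l) ∘ l ∘ l), d(g(a, b ∘ b ∘ c ∘ g(c, l, c) ∘ j ∘ j, c), b, c), c)

Derivation:
Left:  d(h(b ∘ j ∘ b ∘ c ∘ d(b, b, l) ∘ j ∘ l, c ∘ l ∘ b ∘ l ∘ c ∘ j ∘ b, ((j ∘ h(j, j, b)) ∘ ((c ∘ j) ∘ c)) ∘ (l ∘ g(l ∘ a, c, b))) ∘ h((c ∘ g(l, b, l)) ∘ (b ∘ c), ((l ∘ d(l, b, c)) ∘ (j ∘ c)) ∘ l, c ∘ (b ∘ b) ∘ l ∘ g(c, a ∘ l, l) ∘ l), d(g(a, ((g(c, l, c) ∘ (b ∘ j)) ∘ c) ∘ (j ∘ b), c), b, c), c) ∘ c
  Canonicalize subterm:  d(h(b ∘ j ∘ b ∘ c ∘ d(b, b, l) ∘ j ∘ l, c ∘ l ∘ b ∘ l ∘ c ∘ j ∘ b, ((j ∘ h(j, j, b)) ∘ ((c ∘ j) ∘ c)) ∘ (l ∘ g(l ∘ a, c, b))) ∘ h((c ∘ g(l, b, l)) ∘ (b ∘ c), ((l ∘ d(l, b, c)) ∘ (j ∘ c)) ∘ l, c ∘ (b ∘ b) ∘ l ∘ g(c, a ∘ l, l) ∘ l), d(g(a, ((g(c, l, c) ∘ (b ∘ j)) ∘ c) ∘ (j ∘ b), c), b, c), c)  →  d(h(b ∘ b ∘ c ∘ d(b, b, l) ∘ j ∘ j ∘ l, b ∘ b ∘ c ∘ c ∘ j ∘ l ∘ l, c ∘ c ∘ g(l, c, b) ∘ h(j, j, b) ∘ j ∘ j ∘ l) ∘ h(b ∘ c ∘ c ∘ g(l, b, l), c ∘ d(l, b, c) ∘ j ∘ l ∘ l, b ∘ b ∘ c ∘ g(c, l, l) ∘ l ∘ l), d(g(a, b ∘ b ∘ c ∘ g(c, l, c) ∘ j ∘ j, c), b, c), c)
  Sort arguments:  c ∘ d(h(b ∘ b ∘ c ∘ d(b, b, l) ∘ j ∘ j ∘ l, b ∘ b ∘ c ∘ c ∘ j ∘ l ∘ l, c ∘ c ∘ g(l, c, b) ∘ h(j, j, b) ∘ j ∘ j ∘ l) ∘ h(b ∘ c ∘ c ∘ g(l, b, l), c ∘ d(l, b, c) ∘ j ∘ l ∘ l, b ∘ b ∘ c ∘ g(c, l, l) ∘ l ∘ l), d(g(a, b ∘ b ∘ c ∘ g(c, l, c) ∘ j ∘ j, c), b, c), c)
Right:  c ∘ d(h(d(b, b, l) ∘ j ∘ j ∘ (b ∘ b) ∘ c ∘ l, c ∘ (l ∘ j) ∘ c ∘ b ∘ l ∘ b, (l ∘ c) ∘ j ∘ j ∘ c ∘ g(l, c, b) ∘ h(j, j, b)) ∘ h(c ∘ (c ∘ (g(l, b, l) ∘ b)), l ∘ c ∘ j ∘ d(l, b, c) ∘ l, (c ∘ l) ∘ l ∘ (b ∘ a) ∘ (b ∘ (a ∘ g(c, l, l)))), d(g(a, b ∘ (a ∘ j) ∘ j ∘ c ∘ g(c, l, c) ∘ b, c), a ∘ b, c), c)
  Inside:  d(h(d(b, b, l) ∘ j ∘ j ∘ (b ∘ b) ∘ c ∘ l, c ∘ (l ∘ j) ∘ c ∘ b ∘ l ∘ b, (l ∘ c) ∘ j ∘ j ∘ c ∘ g(l, c, b) ∘ h(j, j, b)) ∘ h(c ∘ (c ∘ (g(l, b, l) ∘ b)), l ∘ c ∘ j ∘ d(l, b, c) ∘ l, (c ∘ l) ∘ l ∘ (b ∘ a) ∘ (b ∘ (a ∘ g(c, l, l)))), d(g(a, b ∘ (a ∘ j) ∘ j ∘ c ∘ g(c, l, c) ∘ b, c), a ∘ b, c), c)  →  d(h(b ∘ b ∘ c ∘ d(b, b, l) ∘ j ∘ j ∘ l, b ∘ b ∘ c ∘ c ∘ j ∘ l ∘ l, c ∘ c ∘ g(l, c, b) ∘ h(j, j, b) ∘ j ∘ j ∘ l) ∘ h(b ∘ c ∘ c ∘ g(l, b, l), c ∘ d(l, b, c) ∘ j ∘ l ∘ l, b ∘ b ∘ c ∘ g(c, l, l) ∘ l ∘ l), d(g(a, b ∘ b ∘ c ∘ g(c, l, c) ∘ j ∘ j, c), b, c), c)
  Sort arguments:  c ∘ d(h(b ∘ b ∘ c ∘ d(b, b, l) ∘ j ∘ j ∘ l, b ∘ b ∘ c ∘ c ∘ j ∘ l ∘ l, c ∘ c ∘ g(l, c, b) ∘ h(j, j, b) ∘ j ∘ j ∘ l) ∘ h(b ∘ c ∘ c ∘ g(l, b, l), c ∘ d(l, b, c) ∘ j ∘ l ∘ l, b ∘ b ∘ c ∘ g(c, l, l) ∘ l ∘ l), d(g(a, b ∘ b ∘ c ∘ g(c, l, c) ∘ j ∘ j, c), b, c), c)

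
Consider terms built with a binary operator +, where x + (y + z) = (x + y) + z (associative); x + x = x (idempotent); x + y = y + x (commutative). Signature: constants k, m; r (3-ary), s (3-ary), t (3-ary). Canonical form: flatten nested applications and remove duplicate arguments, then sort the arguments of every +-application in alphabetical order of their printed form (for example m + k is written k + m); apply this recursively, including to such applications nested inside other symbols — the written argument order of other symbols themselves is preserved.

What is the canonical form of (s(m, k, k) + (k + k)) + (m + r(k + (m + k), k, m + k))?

Answer: k + m + r(k + m, k, k + m) + s(m, k, k)

Derivation:
Flatten:  s(m, k, k) + k + k + m + r(k + (m + k), k, m + k)
Inside:  r(k + (m + k), k, m + k)  →  r(k + m, k, k + m)
Idempotence:  drop duplicate k
Sort arguments:  k + m + r(k + m, k, k + m) + s(m, k, k)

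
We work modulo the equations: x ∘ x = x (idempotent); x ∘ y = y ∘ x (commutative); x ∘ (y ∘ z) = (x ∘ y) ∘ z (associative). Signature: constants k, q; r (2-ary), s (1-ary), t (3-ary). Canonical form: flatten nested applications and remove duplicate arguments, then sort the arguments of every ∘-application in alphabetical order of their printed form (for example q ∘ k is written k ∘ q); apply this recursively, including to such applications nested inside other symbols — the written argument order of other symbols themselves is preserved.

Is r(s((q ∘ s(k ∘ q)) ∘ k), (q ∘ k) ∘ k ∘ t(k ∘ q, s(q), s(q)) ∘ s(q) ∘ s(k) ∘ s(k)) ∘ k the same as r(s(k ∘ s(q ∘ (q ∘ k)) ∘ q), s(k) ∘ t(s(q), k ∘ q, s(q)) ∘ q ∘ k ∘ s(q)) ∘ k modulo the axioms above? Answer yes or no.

Left:  r(s((q ∘ s(k ∘ q)) ∘ k), (q ∘ k) ∘ k ∘ t(k ∘ q, s(q), s(q)) ∘ s(q) ∘ s(k) ∘ s(k)) ∘ k
  Canonicalize subterm:  r(s((q ∘ s(k ∘ q)) ∘ k), (q ∘ k) ∘ k ∘ t(k ∘ q, s(q), s(q)) ∘ s(q) ∘ s(k) ∘ s(k))  →  r(s(k ∘ q ∘ s(k ∘ q)), k ∘ q ∘ s(k) ∘ s(q) ∘ t(k ∘ q, s(q), s(q)))
  Order the arguments:  k ∘ r(s(k ∘ q ∘ s(k ∘ q)), k ∘ q ∘ s(k) ∘ s(q) ∘ t(k ∘ q, s(q), s(q)))
Right:  r(s(k ∘ s(q ∘ (q ∘ k)) ∘ q), s(k) ∘ t(s(q), k ∘ q, s(q)) ∘ q ∘ k ∘ s(q)) ∘ k
  Simplify inside:  r(s(k ∘ s(q ∘ (q ∘ k)) ∘ q), s(k) ∘ t(s(q), k ∘ q, s(q)) ∘ q ∘ k ∘ s(q))  →  r(s(k ∘ q ∘ s(k ∘ q)), k ∘ q ∘ s(k) ∘ s(q) ∘ t(s(q), k ∘ q, s(q)))
  Sort arguments:  k ∘ r(s(k ∘ q ∘ s(k ∘ q)), k ∘ q ∘ s(k) ∘ s(q) ∘ t(s(q), k ∘ q, s(q)))

Answer: no — k ∘ r(s(k ∘ q ∘ s(k ∘ q)), k ∘ q ∘ s(k) ∘ s(q) ∘ t(k ∘ q, s(q), s(q))) vs k ∘ r(s(k ∘ q ∘ s(k ∘ q)), k ∘ q ∘ s(k) ∘ s(q) ∘ t(s(q), k ∘ q, s(q)))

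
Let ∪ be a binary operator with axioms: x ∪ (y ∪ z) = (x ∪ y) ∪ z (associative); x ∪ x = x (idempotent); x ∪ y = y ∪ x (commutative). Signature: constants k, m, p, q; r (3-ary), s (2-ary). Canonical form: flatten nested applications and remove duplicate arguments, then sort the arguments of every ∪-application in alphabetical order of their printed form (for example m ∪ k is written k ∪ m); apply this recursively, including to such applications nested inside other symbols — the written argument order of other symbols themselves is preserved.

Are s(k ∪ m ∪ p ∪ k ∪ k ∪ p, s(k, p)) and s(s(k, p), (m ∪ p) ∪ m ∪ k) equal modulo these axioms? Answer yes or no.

Left:  s(k ∪ m ∪ p ∪ k ∪ k ∪ p, s(k, p))
  Work inside:  k ∪ m ∪ p ∪ k ∪ k ∪ p
  Idempotence:  drop duplicate k, k, p
  Order the arguments:  k ∪ m ∪ p
  Put back:  s(k ∪ m ∪ p, s(k, p))
Right:  s(s(k, p), (m ∪ p) ∪ m ∪ k)
  Descend into:  (m ∪ p) ∪ m ∪ k
  Flatten:  m ∪ p ∪ m ∪ k
  Drop duplicates:  drop duplicate m
  Sort arguments:  k ∪ m ∪ p
  Rebuild:  s(s(k, p), k ∪ m ∪ p)

Answer: no — s(k ∪ m ∪ p, s(k, p)) vs s(s(k, p), k ∪ m ∪ p)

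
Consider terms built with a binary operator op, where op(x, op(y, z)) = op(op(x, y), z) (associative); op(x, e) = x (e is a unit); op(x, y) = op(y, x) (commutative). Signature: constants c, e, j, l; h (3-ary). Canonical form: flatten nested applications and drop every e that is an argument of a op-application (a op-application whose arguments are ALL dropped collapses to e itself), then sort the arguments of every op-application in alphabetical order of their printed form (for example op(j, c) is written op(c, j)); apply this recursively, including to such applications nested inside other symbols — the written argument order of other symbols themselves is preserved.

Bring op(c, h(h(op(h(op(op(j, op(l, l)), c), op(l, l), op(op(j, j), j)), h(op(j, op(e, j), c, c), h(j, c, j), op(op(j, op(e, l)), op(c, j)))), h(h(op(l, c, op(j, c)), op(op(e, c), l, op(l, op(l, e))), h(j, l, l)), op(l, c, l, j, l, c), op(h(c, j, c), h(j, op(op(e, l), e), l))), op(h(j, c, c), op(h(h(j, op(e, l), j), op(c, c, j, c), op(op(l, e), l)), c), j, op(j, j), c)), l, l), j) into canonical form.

Simplify inside:  h(h(op(h(op(op(j, op(l, l)), c), op(l, l), op(op(j, j), j)), h(op(j, op(e, j), c, c), h(j, c, j), op(op(j, op(e, l)), op(c, j)))), h(h(op(l, c, op(j, c)), op(op(e, c), l, op(l, op(l, e))), h(j, l, l)), op(l, c, l, j, l, c), op(h(c, j, c), h(j, op(op(e, l), e), l))), op(h(j, c, c), op(h(h(j, op(e, l), j), op(c, c, j, c), op(op(l, e), l)), c), j, op(j, j), c)), l, l)  →  h(h(op(h(op(c, c, j, j), h(j, c, j), op(c, j, j, l)), h(op(c, j, l, l), op(l, l), op(j, j, j))), h(h(op(c, c, j, l), op(c, l, l, l), h(j, l, l)), op(c, c, j, l, l, l), op(h(c, j, c), h(j, l, l))), op(c, c, h(h(j, l, j), op(c, c, c, j), op(l, l)), h(j, c, c), j, j, j)), l, l)
Sort:  op(c, h(h(op(h(op(c, c, j, j), h(j, c, j), op(c, j, j, l)), h(op(c, j, l, l), op(l, l), op(j, j, j))), h(h(op(c, c, j, l), op(c, l, l, l), h(j, l, l)), op(c, c, j, l, l, l), op(h(c, j, c), h(j, l, l))), op(c, c, h(h(j, l, j), op(c, c, c, j), op(l, l)), h(j, c, c), j, j, j)), l, l), j)

Answer: op(c, h(h(op(h(op(c, c, j, j), h(j, c, j), op(c, j, j, l)), h(op(c, j, l, l), op(l, l), op(j, j, j))), h(h(op(c, c, j, l), op(c, l, l, l), h(j, l, l)), op(c, c, j, l, l, l), op(h(c, j, c), h(j, l, l))), op(c, c, h(h(j, l, j), op(c, c, c, j), op(l, l)), h(j, c, c), j, j, j)), l, l), j)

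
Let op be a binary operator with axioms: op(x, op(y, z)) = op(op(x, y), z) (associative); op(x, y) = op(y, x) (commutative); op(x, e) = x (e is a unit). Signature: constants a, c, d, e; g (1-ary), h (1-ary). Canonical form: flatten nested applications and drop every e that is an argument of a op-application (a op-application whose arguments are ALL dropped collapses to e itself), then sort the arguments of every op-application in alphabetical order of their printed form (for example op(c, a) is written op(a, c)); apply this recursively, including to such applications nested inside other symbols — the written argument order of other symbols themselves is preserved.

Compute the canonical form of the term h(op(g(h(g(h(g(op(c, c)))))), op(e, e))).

Answer: h(g(h(g(h(g(op(c, c)))))))

Derivation:
Focus inside:  op(g(h(g(h(g(op(c, c)))))), op(e, e))
Flatten:  op(g(h(g(h(g(op(c, c)))))), e, e)
Units out:  drop e (×2)
Sort arguments:  g(h(g(h(g(op(c, c))))))
Rebuild:  h(g(h(g(h(g(op(c, c)))))))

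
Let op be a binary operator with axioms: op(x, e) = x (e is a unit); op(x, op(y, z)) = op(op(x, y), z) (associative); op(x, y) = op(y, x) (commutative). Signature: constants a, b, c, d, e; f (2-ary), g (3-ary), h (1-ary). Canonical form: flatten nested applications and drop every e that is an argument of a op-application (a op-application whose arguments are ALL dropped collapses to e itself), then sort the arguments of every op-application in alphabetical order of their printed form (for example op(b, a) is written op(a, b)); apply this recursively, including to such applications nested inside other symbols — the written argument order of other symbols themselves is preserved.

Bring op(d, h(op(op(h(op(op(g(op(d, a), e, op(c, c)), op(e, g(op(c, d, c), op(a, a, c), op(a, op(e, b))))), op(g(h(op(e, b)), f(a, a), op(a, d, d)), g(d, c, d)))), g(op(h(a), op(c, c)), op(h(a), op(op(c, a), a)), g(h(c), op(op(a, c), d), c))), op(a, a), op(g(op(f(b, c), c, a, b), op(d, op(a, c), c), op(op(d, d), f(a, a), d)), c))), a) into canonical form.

Canonicalize subterm:  h(op(op(h(op(op(g(op(d, a), e, op(c, c)), op(e, g(op(c, d, c), op(a, a, c), op(a, op(e, b))))), op(g(h(op(e, b)), f(a, a), op(a, d, d)), g(d, c, d)))), g(op(h(a), op(c, c)), op(h(a), op(op(c, a), a)), g(h(c), op(op(a, c), d), c))), op(a, a), op(g(op(f(b, c), c, a, b), op(d, op(a, c), c), op(op(d, d), f(a, a), d)), c)))  →  h(op(a, a, c, g(op(a, b, c, f(b, c)), op(a, c, c, d), op(d, d, d, f(a, a))), g(op(c, c, h(a)), op(a, a, c, h(a)), g(h(c), op(a, c, d), c)), h(op(g(d, c, d), g(h(b), f(a, a), op(a, d, d)), g(op(a, d), e, op(c, c)), g(op(c, c, d), op(a, a, c), op(a, b))))))
Sort:  op(a, d, h(op(a, a, c, g(op(a, b, c, f(b, c)), op(a, c, c, d), op(d, d, d, f(a, a))), g(op(c, c, h(a)), op(a, a, c, h(a)), g(h(c), op(a, c, d), c)), h(op(g(d, c, d), g(h(b), f(a, a), op(a, d, d)), g(op(a, d), e, op(c, c)), g(op(c, c, d), op(a, a, c), op(a, b)))))))

Answer: op(a, d, h(op(a, a, c, g(op(a, b, c, f(b, c)), op(a, c, c, d), op(d, d, d, f(a, a))), g(op(c, c, h(a)), op(a, a, c, h(a)), g(h(c), op(a, c, d), c)), h(op(g(d, c, d), g(h(b), f(a, a), op(a, d, d)), g(op(a, d), e, op(c, c)), g(op(c, c, d), op(a, a, c), op(a, b)))))))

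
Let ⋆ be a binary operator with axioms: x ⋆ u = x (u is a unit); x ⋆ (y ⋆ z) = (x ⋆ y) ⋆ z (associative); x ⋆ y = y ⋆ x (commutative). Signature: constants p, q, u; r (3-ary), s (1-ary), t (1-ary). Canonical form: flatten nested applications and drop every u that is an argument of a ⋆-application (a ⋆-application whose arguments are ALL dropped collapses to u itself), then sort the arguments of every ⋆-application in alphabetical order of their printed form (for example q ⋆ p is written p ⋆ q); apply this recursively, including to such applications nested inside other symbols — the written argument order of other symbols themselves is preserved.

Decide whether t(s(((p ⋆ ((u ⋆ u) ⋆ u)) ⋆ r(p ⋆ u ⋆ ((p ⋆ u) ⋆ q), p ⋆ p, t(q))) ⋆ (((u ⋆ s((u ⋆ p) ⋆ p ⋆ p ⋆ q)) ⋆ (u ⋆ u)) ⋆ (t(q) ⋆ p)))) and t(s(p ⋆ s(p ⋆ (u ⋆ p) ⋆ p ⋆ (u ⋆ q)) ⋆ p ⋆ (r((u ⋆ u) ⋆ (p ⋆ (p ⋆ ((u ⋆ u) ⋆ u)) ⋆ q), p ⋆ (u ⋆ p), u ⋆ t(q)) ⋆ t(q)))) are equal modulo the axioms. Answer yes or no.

Left:  t(s(((p ⋆ ((u ⋆ u) ⋆ u)) ⋆ r(p ⋆ u ⋆ ((p ⋆ u) ⋆ q), p ⋆ p, t(q))) ⋆ (((u ⋆ s((u ⋆ p) ⋆ p ⋆ p ⋆ q)) ⋆ (u ⋆ u)) ⋆ (t(q) ⋆ p))))
  Focus inside:  ((p ⋆ ((u ⋆ u) ⋆ u)) ⋆ r(p ⋆ u ⋆ ((p ⋆ u) ⋆ q), p ⋆ p, t(q))) ⋆ (((u ⋆ s((u ⋆ p) ⋆ p ⋆ p ⋆ q)) ⋆ (u ⋆ u)) ⋆ (t(q) ⋆ p))
  Un-nest:  p ⋆ u ⋆ u ⋆ u ⋆ r(p ⋆ u ⋆ ((p ⋆ u) ⋆ q), p ⋆ p, t(q)) ⋆ u ⋆ s((u ⋆ p) ⋆ p ⋆ p ⋆ q) ⋆ u ⋆ u ⋆ t(q) ⋆ p
  Simplify inside:  r(p ⋆ u ⋆ ((p ⋆ u) ⋆ q), p ⋆ p, t(q))  →  r(p ⋆ p ⋆ q, p ⋆ p, t(q))
  Inside:  s((u ⋆ p) ⋆ p ⋆ p ⋆ q)  →  s(p ⋆ p ⋆ p ⋆ q)
  Units out:  drop u (×6)
  Sort:  p ⋆ p ⋆ r(p ⋆ p ⋆ q, p ⋆ p, t(q)) ⋆ s(p ⋆ p ⋆ p ⋆ q) ⋆ t(q)
  Reassemble:  t(s(p ⋆ p ⋆ r(p ⋆ p ⋆ q, p ⋆ p, t(q)) ⋆ s(p ⋆ p ⋆ p ⋆ q) ⋆ t(q)))
Right:  t(s(p ⋆ s(p ⋆ (u ⋆ p) ⋆ p ⋆ (u ⋆ q)) ⋆ p ⋆ (r((u ⋆ u) ⋆ (p ⋆ (p ⋆ ((u ⋆ u) ⋆ u)) ⋆ q), p ⋆ (u ⋆ p), u ⋆ t(q)) ⋆ t(q))))
  Descend into:  p ⋆ s(p ⋆ (u ⋆ p) ⋆ p ⋆ (u ⋆ q)) ⋆ p ⋆ (r((u ⋆ u) ⋆ (p ⋆ (p ⋆ ((u ⋆ u) ⋆ u)) ⋆ q), p ⋆ (u ⋆ p), u ⋆ t(q)) ⋆ t(q))
  Un-nest:  p ⋆ s(p ⋆ (u ⋆ p) ⋆ p ⋆ (u ⋆ q)) ⋆ p ⋆ r((u ⋆ u) ⋆ (p ⋆ (p ⋆ ((u ⋆ u) ⋆ u)) ⋆ q), p ⋆ (u ⋆ p), u ⋆ t(q)) ⋆ t(q)
  Simplify inside:  s(p ⋆ (u ⋆ p) ⋆ p ⋆ (u ⋆ q))  →  s(p ⋆ p ⋆ p ⋆ q)
  Simplify inside:  r((u ⋆ u) ⋆ (p ⋆ (p ⋆ ((u ⋆ u) ⋆ u)) ⋆ q), p ⋆ (u ⋆ p), u ⋆ t(q))  →  r(p ⋆ p ⋆ q, p ⋆ p, t(q))
  Sort:  p ⋆ p ⋆ r(p ⋆ p ⋆ q, p ⋆ p, t(q)) ⋆ s(p ⋆ p ⋆ p ⋆ q) ⋆ t(q)
  Put back:  t(s(p ⋆ p ⋆ r(p ⋆ p ⋆ q, p ⋆ p, t(q)) ⋆ s(p ⋆ p ⋆ p ⋆ q) ⋆ t(q)))

Answer: yes — both canonical forms are t(s(p ⋆ p ⋆ r(p ⋆ p ⋆ q, p ⋆ p, t(q)) ⋆ s(p ⋆ p ⋆ p ⋆ q) ⋆ t(q)))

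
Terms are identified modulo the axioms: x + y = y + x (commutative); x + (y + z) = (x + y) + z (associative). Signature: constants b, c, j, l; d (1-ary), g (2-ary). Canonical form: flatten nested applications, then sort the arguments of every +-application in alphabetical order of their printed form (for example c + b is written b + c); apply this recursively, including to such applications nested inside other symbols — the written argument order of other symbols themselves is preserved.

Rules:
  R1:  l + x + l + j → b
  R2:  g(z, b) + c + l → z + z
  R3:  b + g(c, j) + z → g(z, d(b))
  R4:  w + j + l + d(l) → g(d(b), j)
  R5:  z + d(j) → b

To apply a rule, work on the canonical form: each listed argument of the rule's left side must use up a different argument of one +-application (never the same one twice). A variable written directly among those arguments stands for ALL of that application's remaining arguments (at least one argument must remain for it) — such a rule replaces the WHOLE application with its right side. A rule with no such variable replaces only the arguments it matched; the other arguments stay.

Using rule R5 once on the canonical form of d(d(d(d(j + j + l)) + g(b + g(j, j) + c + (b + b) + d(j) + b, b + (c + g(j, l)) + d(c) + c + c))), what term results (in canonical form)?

Answer: d(d(d(d(j + j + l)) + g(b, b + c + c + c + d(c) + g(j, l))))

Derivation:
Canonical form:  d(d(d(d(j + j + l)) + g(b + b + b + b + c + d(j) + g(j, j), b + c + c + c + d(c) + g(j, l))))
R5 matches:  uses d(j);  z := b + b + b + b + c + g(j, j)
The variable takes the whole remainder — replace the entire application.
New term:  d(d(d(d(j + j + l)) + g(b, b + c + c + c + d(c) + g(j, l))))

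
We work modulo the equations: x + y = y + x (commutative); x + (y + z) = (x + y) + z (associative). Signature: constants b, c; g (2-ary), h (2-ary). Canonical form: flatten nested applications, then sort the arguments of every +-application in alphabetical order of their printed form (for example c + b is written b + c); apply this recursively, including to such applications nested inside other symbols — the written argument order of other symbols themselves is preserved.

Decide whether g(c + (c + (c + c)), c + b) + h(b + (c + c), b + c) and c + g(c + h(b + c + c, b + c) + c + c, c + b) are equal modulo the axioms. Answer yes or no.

Left:  g(c + (c + (c + c)), c + b) + h(b + (c + c), b + c)
  Inside:  g(c + (c + (c + c)), c + b)  →  g(c + c + c + c, b + c)
  Canonicalize subterm:  h(b + (c + c), b + c)  →  h(b + c + c, b + c)
  Order the arguments:  g(c + c + c + c, b + c) + h(b + c + c, b + c)
Right:  c + g(c + h(b + c + c, b + c) + c + c, c + b)
  Canonicalize subterm:  g(c + h(b + c + c, b + c) + c + c, c + b)  →  g(c + c + c + h(b + c + c, b + c), b + c)
  Order the arguments:  c + g(c + c + c + h(b + c + c, b + c), b + c)

Answer: no — g(c + c + c + c, b + c) + h(b + c + c, b + c) vs c + g(c + c + c + h(b + c + c, b + c), b + c)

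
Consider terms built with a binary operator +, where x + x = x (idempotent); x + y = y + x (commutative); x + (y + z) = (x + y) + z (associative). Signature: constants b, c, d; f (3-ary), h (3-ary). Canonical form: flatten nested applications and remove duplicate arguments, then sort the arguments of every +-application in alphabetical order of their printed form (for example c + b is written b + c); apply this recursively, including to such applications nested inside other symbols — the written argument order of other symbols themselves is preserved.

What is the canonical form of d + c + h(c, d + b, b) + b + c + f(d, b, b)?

Simplify inside:  h(c, d + b, b)  →  h(c, b + d, b)
Idempotence:  drop duplicate c
Order the arguments:  b + c + d + f(d, b, b) + h(c, b + d, b)

Answer: b + c + d + f(d, b, b) + h(c, b + d, b)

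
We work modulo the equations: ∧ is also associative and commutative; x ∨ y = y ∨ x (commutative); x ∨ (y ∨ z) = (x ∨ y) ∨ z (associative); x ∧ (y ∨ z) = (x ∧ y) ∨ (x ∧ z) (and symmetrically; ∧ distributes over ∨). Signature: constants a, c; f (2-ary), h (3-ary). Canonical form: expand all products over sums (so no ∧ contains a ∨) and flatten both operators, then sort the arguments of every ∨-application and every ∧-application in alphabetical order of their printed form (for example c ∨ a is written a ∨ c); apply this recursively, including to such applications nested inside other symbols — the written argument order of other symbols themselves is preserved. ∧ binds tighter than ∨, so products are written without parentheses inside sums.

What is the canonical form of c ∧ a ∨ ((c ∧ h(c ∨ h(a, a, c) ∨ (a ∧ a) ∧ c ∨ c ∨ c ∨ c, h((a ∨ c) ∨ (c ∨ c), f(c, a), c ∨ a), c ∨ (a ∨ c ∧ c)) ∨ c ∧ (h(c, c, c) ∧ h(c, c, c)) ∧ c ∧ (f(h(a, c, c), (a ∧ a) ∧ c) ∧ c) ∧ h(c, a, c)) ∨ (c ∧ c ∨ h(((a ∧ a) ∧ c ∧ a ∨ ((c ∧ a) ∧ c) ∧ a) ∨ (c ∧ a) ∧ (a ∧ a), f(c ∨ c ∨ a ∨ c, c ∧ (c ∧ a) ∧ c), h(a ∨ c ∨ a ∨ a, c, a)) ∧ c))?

Answer: a ∧ c ∨ c ∧ c ∨ c ∧ c ∧ c ∧ f(h(a, c, c), a ∧ a ∧ c) ∧ h(c, a, c) ∧ h(c, c, c) ∧ h(c, c, c) ∨ c ∧ h(a ∧ a ∧ a ∧ c ∨ a ∧ a ∧ a ∧ c ∨ a ∧ a ∧ c ∧ c, f(a ∨ c ∨ c ∨ c, a ∧ c ∧ c ∧ c), h(a ∨ a ∨ a ∨ c, c, a)) ∨ c ∧ h(a ∧ a ∧ c ∨ c ∨ c ∨ c ∨ c ∨ h(a, a, c), h(a ∨ c ∨ c ∨ c, f(c, a), a ∨ c), a ∨ c ∨ c ∧ c)

Derivation:
Flatten:  a ∧ c ∨ c ∧ h(a ∧ a ∧ c ∨ c ∨ c ∨ c ∨ c ∨ h(a, a, c), h(a ∨ c ∨ c ∨ c, f(c, a), a ∨ c), a ∨ c ∨ c ∧ c) ∨ c ∧ c ∧ c ∧ f(h(a, c, c), a ∧ a ∧ c) ∧ h(c, a, c) ∧ h(c, c, c) ∧ h(c, c, c) ∨ c ∧ c ∨ c ∧ h(a ∧ a ∧ a ∧ c ∨ a ∧ a ∧ a ∧ c ∨ a ∧ a ∧ c ∧ c, f(a ∨ c ∨ c ∨ c, a ∧ c ∧ c ∧ c), h(a ∨ a ∨ a ∨ c, c, a))
Order the arguments:  a ∧ c ∨ c ∧ c ∨ c ∧ c ∧ c ∧ f(h(a, c, c), a ∧ a ∧ c) ∧ h(c, a, c) ∧ h(c, c, c) ∧ h(c, c, c) ∨ c ∧ h(a ∧ a ∧ a ∧ c ∨ a ∧ a ∧ a ∧ c ∨ a ∧ a ∧ c ∧ c, f(a ∨ c ∨ c ∨ c, a ∧ c ∧ c ∧ c), h(a ∨ a ∨ a ∨ c, c, a)) ∨ c ∧ h(a ∧ a ∧ c ∨ c ∨ c ∨ c ∨ c ∨ h(a, a, c), h(a ∨ c ∨ c ∨ c, f(c, a), a ∨ c), a ∨ c ∨ c ∧ c)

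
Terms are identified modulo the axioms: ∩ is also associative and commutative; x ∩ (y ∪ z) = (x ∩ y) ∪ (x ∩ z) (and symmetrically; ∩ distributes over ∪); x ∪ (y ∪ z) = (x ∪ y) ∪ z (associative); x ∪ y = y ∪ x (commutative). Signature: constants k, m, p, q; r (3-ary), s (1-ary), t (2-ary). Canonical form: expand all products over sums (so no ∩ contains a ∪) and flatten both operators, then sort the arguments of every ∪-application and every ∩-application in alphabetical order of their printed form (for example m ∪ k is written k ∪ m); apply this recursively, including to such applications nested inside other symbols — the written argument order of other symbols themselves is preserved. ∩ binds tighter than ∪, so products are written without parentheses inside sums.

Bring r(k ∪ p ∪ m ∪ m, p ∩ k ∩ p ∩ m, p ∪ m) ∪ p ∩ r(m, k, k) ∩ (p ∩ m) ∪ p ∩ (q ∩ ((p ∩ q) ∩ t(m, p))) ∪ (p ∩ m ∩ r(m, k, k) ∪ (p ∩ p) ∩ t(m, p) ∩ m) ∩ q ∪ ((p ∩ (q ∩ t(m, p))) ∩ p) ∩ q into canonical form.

Expand products over sums:  r(k ∪ m ∪ m ∪ p, k ∩ m ∩ p ∩ p, m ∪ p) ∪ m ∩ p ∩ p ∩ r(m, k, k) ∪ p ∩ p ∩ q ∩ q ∩ t(m, p) ∪ m ∩ p ∩ q ∩ r(m, k, k) ∪ m ∩ p ∩ p ∩ q ∩ t(m, p) ∪ p ∩ p ∩ q ∩ q ∩ t(m, p)
Sort:  m ∩ p ∩ p ∩ q ∩ t(m, p) ∪ m ∩ p ∩ p ∩ r(m, k, k) ∪ m ∩ p ∩ q ∩ r(m, k, k) ∪ p ∩ p ∩ q ∩ q ∩ t(m, p) ∪ p ∩ p ∩ q ∩ q ∩ t(m, p) ∪ r(k ∪ m ∪ m ∪ p, k ∩ m ∩ p ∩ p, m ∪ p)

Answer: m ∩ p ∩ p ∩ q ∩ t(m, p) ∪ m ∩ p ∩ p ∩ r(m, k, k) ∪ m ∩ p ∩ q ∩ r(m, k, k) ∪ p ∩ p ∩ q ∩ q ∩ t(m, p) ∪ p ∩ p ∩ q ∩ q ∩ t(m, p) ∪ r(k ∪ m ∪ m ∪ p, k ∩ m ∩ p ∩ p, m ∪ p)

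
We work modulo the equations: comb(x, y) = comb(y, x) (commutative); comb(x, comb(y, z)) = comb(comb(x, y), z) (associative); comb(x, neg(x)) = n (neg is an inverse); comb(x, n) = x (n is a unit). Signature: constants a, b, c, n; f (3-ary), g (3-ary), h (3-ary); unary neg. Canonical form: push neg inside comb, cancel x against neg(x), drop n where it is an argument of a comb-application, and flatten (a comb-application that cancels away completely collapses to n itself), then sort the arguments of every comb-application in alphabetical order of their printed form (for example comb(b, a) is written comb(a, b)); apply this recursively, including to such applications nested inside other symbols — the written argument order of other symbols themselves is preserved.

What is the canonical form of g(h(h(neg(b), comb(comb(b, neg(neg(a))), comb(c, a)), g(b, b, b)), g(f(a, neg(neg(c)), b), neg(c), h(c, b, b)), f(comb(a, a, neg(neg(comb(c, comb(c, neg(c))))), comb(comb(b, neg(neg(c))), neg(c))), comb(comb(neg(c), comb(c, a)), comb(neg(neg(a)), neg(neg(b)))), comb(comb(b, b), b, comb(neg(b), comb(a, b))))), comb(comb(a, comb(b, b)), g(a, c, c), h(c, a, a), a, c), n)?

Focus inside:  comb(a, a, neg(neg(comb(c, comb(c, neg(c))))), comb(comb(b, neg(neg(c))), neg(c)))
Push neg inside:  distribute neg over comb and collapse double neg
Collect terms:  comb(a, a, c, b)
Sort arguments:  comb(a, a, b, c)
Rebuild:  g(h(h(neg(b), comb(a, a, b, c), g(b, b, b)), g(f(a, c, b), neg(c), h(c, b, b)), f(comb(a, a, b, c), comb(a, a, b), comb(a, b, b, b))), comb(a, a, b, b, c, g(a, c, c), h(c, a, a)), n)

Answer: g(h(h(neg(b), comb(a, a, b, c), g(b, b, b)), g(f(a, c, b), neg(c), h(c, b, b)), f(comb(a, a, b, c), comb(a, a, b), comb(a, b, b, b))), comb(a, a, b, b, c, g(a, c, c), h(c, a, a)), n)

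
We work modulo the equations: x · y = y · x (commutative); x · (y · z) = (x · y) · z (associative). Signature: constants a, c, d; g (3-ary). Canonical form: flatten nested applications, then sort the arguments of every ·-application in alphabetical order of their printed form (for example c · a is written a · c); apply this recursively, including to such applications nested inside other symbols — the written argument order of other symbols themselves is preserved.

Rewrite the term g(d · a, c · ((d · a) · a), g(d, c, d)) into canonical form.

Focus inside:  c · ((d · a) · a)
Un-nest:  c · d · a · a
Order the arguments:  a · a · c · d
Reassemble:  g(a · d, a · a · c · d, g(d, c, d))

Answer: g(a · d, a · a · c · d, g(d, c, d))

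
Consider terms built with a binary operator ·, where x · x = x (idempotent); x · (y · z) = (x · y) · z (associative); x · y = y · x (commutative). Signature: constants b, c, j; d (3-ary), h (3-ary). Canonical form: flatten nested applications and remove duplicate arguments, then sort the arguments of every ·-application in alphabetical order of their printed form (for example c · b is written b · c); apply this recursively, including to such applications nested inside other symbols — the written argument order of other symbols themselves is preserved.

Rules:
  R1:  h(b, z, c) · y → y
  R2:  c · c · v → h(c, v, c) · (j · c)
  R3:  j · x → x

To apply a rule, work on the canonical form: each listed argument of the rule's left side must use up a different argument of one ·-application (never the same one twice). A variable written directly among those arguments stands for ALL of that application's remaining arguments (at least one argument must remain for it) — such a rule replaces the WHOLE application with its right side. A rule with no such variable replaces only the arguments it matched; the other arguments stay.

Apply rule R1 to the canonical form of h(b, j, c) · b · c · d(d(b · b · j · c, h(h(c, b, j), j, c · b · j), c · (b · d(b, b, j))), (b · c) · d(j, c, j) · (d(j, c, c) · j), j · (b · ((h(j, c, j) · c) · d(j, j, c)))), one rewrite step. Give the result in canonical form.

Answer: b · c · d(d(b · c · j, h(h(c, b, j), j, b · c · j), b · c · d(b, b, j)), b · c · d(j, c, c) · d(j, c, j) · j, b · c · d(j, j, c) · h(j, c, j) · j)

Derivation:
Canonical form:  b · c · d(d(b · c · j, h(h(c, b, j), j, b · c · j), b · c · d(b, b, j)), b · c · d(j, c, c) · d(j, c, j) · j, b · c · d(j, j, c) · h(j, c, j) · j) · h(b, j, c)
Match R1:  consume h(b, j, c);  y := b · c · d(d(b · c · j, h(h(c, b, j), j, b · c · j), b · c · d(b, b, j)), b · c · d(j, c, c) · d(j, c, j) · j, b · c · d(j, j, c) · h(j, c, j) · j), z := j
The extension variable absorbs all remaining arguments, so the whole application is rewritten.
Result:  b · c · d(d(b · c · j, h(h(c, b, j), j, b · c · j), b · c · d(b, b, j)), b · c · d(j, c, c) · d(j, c, j) · j, b · c · d(j, j, c) · h(j, c, j) · j)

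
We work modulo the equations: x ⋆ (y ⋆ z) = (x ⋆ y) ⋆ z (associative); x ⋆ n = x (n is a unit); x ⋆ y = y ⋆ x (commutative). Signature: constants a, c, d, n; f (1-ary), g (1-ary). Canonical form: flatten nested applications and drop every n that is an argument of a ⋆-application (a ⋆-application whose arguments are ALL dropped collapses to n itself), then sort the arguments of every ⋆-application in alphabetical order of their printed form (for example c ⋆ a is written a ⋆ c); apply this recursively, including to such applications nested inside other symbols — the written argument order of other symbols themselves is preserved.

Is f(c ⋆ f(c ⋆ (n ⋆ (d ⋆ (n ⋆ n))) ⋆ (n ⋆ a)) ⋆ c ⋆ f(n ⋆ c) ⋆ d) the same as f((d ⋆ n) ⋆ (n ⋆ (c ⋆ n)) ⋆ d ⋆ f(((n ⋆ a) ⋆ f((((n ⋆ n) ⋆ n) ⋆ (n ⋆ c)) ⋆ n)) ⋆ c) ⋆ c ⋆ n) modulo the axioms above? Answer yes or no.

Left:  f(c ⋆ f(c ⋆ (n ⋆ (d ⋆ (n ⋆ n))) ⋆ (n ⋆ a)) ⋆ c ⋆ f(n ⋆ c) ⋆ d)
  Focus inside:  c ⋆ f(c ⋆ (n ⋆ (d ⋆ (n ⋆ n))) ⋆ (n ⋆ a)) ⋆ c ⋆ f(n ⋆ c) ⋆ d
  Inside:  f(c ⋆ (n ⋆ (d ⋆ (n ⋆ n))) ⋆ (n ⋆ a))  →  f(a ⋆ c ⋆ d)
  Canonicalize subterm:  f(n ⋆ c)  →  f(c)
  Sort:  c ⋆ c ⋆ d ⋆ f(a ⋆ c ⋆ d) ⋆ f(c)
  Put back:  f(c ⋆ c ⋆ d ⋆ f(a ⋆ c ⋆ d) ⋆ f(c))
Right:  f((d ⋆ n) ⋆ (n ⋆ (c ⋆ n)) ⋆ d ⋆ f(((n ⋆ a) ⋆ f((((n ⋆ n) ⋆ n) ⋆ (n ⋆ c)) ⋆ n)) ⋆ c) ⋆ c ⋆ n)
  Focus inside:  (d ⋆ n) ⋆ (n ⋆ (c ⋆ n)) ⋆ d ⋆ f(((n ⋆ a) ⋆ f((((n ⋆ n) ⋆ n) ⋆ (n ⋆ c)) ⋆ n)) ⋆ c) ⋆ c ⋆ n
  Flatten:  d ⋆ n ⋆ n ⋆ c ⋆ n ⋆ d ⋆ f(((n ⋆ a) ⋆ f((((n ⋆ n) ⋆ n) ⋆ (n ⋆ c)) ⋆ n)) ⋆ c) ⋆ c ⋆ n
  Canonicalize subterm:  f(((n ⋆ a) ⋆ f((((n ⋆ n) ⋆ n) ⋆ (n ⋆ c)) ⋆ n)) ⋆ c)  →  f(a ⋆ c ⋆ f(c))
  Unit:  drop n (×4)
  Order the arguments:  c ⋆ c ⋆ d ⋆ d ⋆ f(a ⋆ c ⋆ f(c))
  Reassemble:  f(c ⋆ c ⋆ d ⋆ d ⋆ f(a ⋆ c ⋆ f(c)))

Answer: no — f(c ⋆ c ⋆ d ⋆ f(a ⋆ c ⋆ d) ⋆ f(c)) vs f(c ⋆ c ⋆ d ⋆ d ⋆ f(a ⋆ c ⋆ f(c)))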